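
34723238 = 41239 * 842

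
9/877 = 9/877  =  0.01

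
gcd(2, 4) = 2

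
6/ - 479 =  - 6/479 = - 0.01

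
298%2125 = 298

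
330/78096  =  55/13016=0.00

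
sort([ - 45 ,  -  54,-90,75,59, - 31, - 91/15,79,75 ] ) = [ - 90, - 54, - 45, - 31,-91/15,59, 75,75, 79] 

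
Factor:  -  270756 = - 2^2*3^3*23^1*109^1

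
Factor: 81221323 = 2927^1 * 27749^1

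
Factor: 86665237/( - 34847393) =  - 7^(  -  1) * 67^1*113^1 *11447^1* 4978199^( - 1)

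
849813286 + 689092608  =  1538905894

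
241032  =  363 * 664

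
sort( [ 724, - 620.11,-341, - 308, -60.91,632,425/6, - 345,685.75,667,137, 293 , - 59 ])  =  [ -620.11, - 345, - 341, - 308, - 60.91, - 59,425/6 , 137,293, 632, 667,685.75, 724]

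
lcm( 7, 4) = 28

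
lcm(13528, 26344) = 500536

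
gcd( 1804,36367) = 41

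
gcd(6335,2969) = 1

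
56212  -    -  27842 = 84054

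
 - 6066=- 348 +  - 5718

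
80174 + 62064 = 142238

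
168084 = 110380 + 57704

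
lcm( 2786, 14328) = 100296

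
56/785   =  56/785=   0.07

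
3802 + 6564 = 10366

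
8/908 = 2/227 = 0.01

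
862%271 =49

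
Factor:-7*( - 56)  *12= 2^5 * 3^1*7^2 = 4704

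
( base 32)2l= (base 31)2n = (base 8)125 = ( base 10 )85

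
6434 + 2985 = 9419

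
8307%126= 117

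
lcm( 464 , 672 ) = 19488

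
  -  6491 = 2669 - 9160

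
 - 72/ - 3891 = 24/1297 = 0.02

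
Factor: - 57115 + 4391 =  - 2^2 * 7^2*269^1 =-52724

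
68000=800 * 85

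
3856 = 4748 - 892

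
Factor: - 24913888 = - 2^5*778559^1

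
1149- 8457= - 7308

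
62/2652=31/1326  =  0.02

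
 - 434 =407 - 841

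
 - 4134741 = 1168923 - 5303664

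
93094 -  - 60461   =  153555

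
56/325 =56/325 = 0.17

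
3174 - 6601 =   -  3427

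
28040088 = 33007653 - 4967565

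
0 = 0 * 96260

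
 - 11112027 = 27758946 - 38870973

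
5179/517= 10 + 9/517 = 10.02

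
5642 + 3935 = 9577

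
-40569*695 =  - 28195455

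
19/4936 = 19/4936 = 0.00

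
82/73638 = 41/36819 = 0.00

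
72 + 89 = 161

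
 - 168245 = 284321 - 452566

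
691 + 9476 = 10167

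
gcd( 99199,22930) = 1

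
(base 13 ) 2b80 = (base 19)hbb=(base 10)6357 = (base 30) 71R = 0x18d5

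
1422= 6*237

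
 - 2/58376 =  - 1 + 29187/29188 = - 0.00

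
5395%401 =182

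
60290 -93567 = - 33277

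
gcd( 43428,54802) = 1034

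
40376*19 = 767144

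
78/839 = 78/839 = 0.09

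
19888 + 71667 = 91555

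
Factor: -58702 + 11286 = -47416 = -2^3*5927^1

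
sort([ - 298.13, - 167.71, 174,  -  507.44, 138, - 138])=[-507.44, - 298.13,-167.71 ,-138,138, 174 ] 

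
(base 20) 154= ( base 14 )280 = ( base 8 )770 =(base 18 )1a0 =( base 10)504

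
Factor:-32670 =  - 2^1*3^3* 5^1*11^2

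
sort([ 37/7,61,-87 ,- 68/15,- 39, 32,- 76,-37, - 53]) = [ - 87, - 76, - 53, - 39, - 37, - 68/15,37/7, 32, 61] 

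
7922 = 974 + 6948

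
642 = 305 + 337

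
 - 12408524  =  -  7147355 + - 5261169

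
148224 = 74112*2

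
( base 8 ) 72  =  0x3A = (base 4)322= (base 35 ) 1N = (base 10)58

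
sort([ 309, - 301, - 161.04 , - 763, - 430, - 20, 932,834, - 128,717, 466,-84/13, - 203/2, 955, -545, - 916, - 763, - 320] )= [ - 916, - 763,  -  763, - 545,-430, - 320, - 301, - 161.04,-128, - 203/2, - 20,- 84/13, 309, 466,717,834 , 932,955]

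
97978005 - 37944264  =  60033741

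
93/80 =93/80 = 1.16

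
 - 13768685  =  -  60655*227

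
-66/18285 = - 1 + 6073/6095 = - 0.00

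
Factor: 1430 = 2^1*5^1*11^1*13^1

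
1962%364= 142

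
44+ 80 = 124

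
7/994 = 1/142 = 0.01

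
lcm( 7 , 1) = 7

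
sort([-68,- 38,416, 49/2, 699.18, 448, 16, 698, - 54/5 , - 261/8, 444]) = [ - 68, - 38 , - 261/8 ,- 54/5, 16 , 49/2, 416, 444,448 , 698, 699.18]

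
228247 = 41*5567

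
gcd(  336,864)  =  48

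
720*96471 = 69459120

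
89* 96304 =8571056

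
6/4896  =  1/816 = 0.00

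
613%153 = 1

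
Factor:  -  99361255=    - 5^1*7^1 * 467^1*6079^1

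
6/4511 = 6/4511 = 0.00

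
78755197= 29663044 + 49092153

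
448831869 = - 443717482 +892549351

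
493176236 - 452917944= 40258292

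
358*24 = 8592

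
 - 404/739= - 404/739= - 0.55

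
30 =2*15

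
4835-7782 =- 2947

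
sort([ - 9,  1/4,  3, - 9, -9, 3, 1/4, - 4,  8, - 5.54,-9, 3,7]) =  [ - 9, - 9, - 9, - 9, - 5.54, - 4  ,  1/4, 1/4, 3,3,3,7, 8] 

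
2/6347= 2/6347 =0.00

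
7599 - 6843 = 756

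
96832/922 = 105 + 11/461 = 105.02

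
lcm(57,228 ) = 228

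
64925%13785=9785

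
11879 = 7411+4468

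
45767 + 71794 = 117561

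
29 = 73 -44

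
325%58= 35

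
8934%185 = 54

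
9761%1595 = 191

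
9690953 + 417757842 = 427448795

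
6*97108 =582648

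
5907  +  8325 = 14232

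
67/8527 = 67/8527 = 0.01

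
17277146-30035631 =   -  12758485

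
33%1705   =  33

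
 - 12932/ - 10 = 6466/5 = 1293.20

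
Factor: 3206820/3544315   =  641364/708863 = 2^2* 3^1*19^1*29^1*97^1*307^( - 1)*2309^(  -  1)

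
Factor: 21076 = 2^2*11^1*479^1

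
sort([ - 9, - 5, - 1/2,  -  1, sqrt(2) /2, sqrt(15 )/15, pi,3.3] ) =[ - 9, - 5, - 1, - 1/2, sqrt(15)/15,sqrt( 2 )/2 , pi,3.3 ] 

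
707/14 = 101/2=50.50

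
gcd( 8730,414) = 18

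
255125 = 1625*157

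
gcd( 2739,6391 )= 913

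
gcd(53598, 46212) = 6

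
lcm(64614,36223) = 2390718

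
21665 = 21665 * 1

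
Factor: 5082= 2^1*3^1*7^1*11^2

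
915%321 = 273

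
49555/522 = 49555/522=94.93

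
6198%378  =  150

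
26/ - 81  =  -26/81 =- 0.32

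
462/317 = 462/317 = 1.46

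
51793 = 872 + 50921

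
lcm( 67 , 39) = 2613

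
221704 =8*27713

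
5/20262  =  5/20262=0.00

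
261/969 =87/323 = 0.27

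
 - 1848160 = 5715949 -7564109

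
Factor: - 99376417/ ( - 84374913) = 3^( - 1 )*7^( - 2 )*29^1*167^( - 1)*491^( - 1 ) * 489539^1 = 14196631/12053559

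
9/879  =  3/293 = 0.01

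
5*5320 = 26600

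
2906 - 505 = 2401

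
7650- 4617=3033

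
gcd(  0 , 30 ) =30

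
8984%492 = 128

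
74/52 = 1 +11/26 = 1.42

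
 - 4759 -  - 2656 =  - 2103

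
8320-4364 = 3956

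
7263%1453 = 1451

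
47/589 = 47/589 =0.08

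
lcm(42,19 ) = 798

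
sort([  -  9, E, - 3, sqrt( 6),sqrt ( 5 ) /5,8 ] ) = [ - 9,  -  3,sqrt (5)/5,sqrt ( 6), E, 8 ] 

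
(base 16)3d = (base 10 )61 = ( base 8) 75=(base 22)2h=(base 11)56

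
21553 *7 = 150871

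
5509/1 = 5509 = 5509.00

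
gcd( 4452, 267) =3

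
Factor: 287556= 2^2*3^1*31^1*773^1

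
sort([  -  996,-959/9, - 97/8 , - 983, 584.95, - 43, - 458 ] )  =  [ - 996, - 983, - 458, - 959/9, - 43, - 97/8 , 584.95 ]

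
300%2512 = 300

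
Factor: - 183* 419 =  - 3^1*61^1 * 419^1  =  - 76677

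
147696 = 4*36924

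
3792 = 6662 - 2870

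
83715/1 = 83715= 83715.00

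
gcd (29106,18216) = 198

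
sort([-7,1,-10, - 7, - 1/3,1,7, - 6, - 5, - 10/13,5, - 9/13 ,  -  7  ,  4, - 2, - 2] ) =[ - 10, - 7, - 7, - 7,-6,  -  5  , - 2, - 2, - 10/13, - 9/13,  -  1/3, 1,1, 4,5, 7 ]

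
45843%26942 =18901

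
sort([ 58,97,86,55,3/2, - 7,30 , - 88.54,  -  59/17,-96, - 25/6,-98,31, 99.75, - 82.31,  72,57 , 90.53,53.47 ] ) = [ - 98,- 96, - 88.54, - 82.31, - 7, - 25/6, - 59/17,3/2 , 30,31,53.47,55,57, 58, 72,86,90.53, 97,99.75] 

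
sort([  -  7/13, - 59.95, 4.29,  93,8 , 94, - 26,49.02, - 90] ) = [ - 90, - 59.95, - 26, - 7/13, 4.29, 8, 49.02, 93,94] 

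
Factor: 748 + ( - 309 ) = 439 = 439^1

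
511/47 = 10 + 41/47 = 10.87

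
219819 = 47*4677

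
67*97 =6499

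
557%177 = 26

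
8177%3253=1671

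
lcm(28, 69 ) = 1932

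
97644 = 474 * 206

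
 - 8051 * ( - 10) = 80510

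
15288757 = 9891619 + 5397138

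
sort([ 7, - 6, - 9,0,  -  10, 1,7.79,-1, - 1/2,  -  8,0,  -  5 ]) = [  -  10, -9, - 8, - 6,-5, - 1, - 1/2,  0,  0,1,7,7.79]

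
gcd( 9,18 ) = 9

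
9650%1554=326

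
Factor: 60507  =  3^6*83^1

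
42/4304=21/2152 = 0.01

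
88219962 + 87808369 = 176028331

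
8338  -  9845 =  - 1507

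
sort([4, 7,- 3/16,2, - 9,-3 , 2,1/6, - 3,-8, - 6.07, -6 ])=[ -9  ,  -  8, - 6.07,  -  6,-3,-3, - 3/16, 1/6, 2,2,  4, 7] 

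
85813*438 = 37586094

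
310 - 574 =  - 264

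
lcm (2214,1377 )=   112914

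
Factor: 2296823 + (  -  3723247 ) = -2^3* 37^1*61^1*79^1 = - 1426424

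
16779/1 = 16779 = 16779.00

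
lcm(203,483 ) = 14007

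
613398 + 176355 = 789753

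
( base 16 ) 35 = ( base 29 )1O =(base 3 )1222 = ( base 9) 58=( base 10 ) 53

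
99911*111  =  11090121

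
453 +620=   1073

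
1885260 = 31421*60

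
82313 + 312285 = 394598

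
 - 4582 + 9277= 4695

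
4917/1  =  4917=4917.00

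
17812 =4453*4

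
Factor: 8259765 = 3^1*5^1 * 550651^1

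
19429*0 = 0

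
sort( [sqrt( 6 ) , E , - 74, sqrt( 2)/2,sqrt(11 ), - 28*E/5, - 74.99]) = [ - 74.99, - 74, - 28 * E/5, sqrt( 2)/2,  sqrt( 6 ), E, sqrt( 11) ]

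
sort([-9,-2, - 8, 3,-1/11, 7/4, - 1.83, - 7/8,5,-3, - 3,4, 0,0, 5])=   [ - 9, - 8, - 3, - 3, - 2,-1.83, - 7/8, - 1/11 , 0,0,7/4, 3,4,5,5 ]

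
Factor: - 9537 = -3^1*11^1 * 17^2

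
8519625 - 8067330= 452295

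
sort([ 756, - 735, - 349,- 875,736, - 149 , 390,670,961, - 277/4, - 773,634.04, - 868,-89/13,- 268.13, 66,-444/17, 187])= [ - 875 ,-868,- 773,-735, - 349, - 268.13,-149, - 277/4,-444/17, - 89/13,66,187,390, 634.04,670,736, 756, 961]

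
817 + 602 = 1419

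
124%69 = 55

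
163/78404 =163/78404  =  0.00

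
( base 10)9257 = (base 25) EK7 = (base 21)kkh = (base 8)22051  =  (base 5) 244012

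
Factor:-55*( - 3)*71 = 3^1*5^1*11^1 * 71^1 = 11715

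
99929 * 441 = 44068689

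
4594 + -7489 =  - 2895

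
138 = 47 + 91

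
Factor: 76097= 7^2* 1553^1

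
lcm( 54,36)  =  108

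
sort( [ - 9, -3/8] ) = [  -  9,- 3/8 ] 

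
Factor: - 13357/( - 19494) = 37/54 = 2^( - 1 )*3^(  -  3) *37^1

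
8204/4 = 2051=2051.00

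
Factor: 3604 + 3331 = 5^1 * 19^1*73^1 = 6935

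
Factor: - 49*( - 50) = 2450 = 2^1*5^2*7^2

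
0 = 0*59526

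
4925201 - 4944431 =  - 19230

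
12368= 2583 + 9785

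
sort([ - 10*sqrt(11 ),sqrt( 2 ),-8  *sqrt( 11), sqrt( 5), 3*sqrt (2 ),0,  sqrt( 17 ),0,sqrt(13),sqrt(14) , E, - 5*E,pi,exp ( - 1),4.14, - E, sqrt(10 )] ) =[ - 10*sqrt(11), - 8 *sqrt(11 ),  -  5*E , - E,0,0 , exp( - 1 ), sqrt (2 ), sqrt( 5), E, pi,sqrt( 10 ), sqrt( 13 ), sqrt( 14 ),  sqrt(17 ),4.14, 3*sqrt(2)]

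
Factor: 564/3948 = 1/7 = 7^( - 1)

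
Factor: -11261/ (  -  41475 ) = 3^( - 1)* 5^(-2)*7^( -1)*79^(-1)*11261^1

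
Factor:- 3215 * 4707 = -15133005 = - 3^2*5^1*523^1 *643^1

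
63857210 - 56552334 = 7304876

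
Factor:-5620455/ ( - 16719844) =2^( - 2 )*3^3*5^1*17^1*31^1*79^1 * 641^( - 1 )*6521^( - 1) 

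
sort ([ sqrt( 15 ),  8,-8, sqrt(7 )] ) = [ - 8,sqrt( 7),sqrt( 15), 8 ] 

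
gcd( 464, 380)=4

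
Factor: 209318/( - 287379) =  - 2^1*3^( - 2)*37^( -1 )*863^( - 1)*104659^1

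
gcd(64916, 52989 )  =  1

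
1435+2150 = 3585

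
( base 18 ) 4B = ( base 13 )65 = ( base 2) 1010011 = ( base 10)83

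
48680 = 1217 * 40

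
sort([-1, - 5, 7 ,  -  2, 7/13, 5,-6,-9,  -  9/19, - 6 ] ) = [ - 9 , - 6, - 6, - 5 , - 2, - 1, - 9/19, 7/13, 5,  7 ] 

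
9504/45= 211 + 1/5 = 211.20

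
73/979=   73/979 = 0.07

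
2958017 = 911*3247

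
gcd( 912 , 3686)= 38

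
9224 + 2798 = 12022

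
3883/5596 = 3883/5596 = 0.69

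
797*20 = 15940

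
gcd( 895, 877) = 1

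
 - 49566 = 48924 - 98490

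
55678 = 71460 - 15782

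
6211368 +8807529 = 15018897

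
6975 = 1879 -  - 5096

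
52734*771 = 40657914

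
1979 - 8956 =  - 6977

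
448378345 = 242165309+206213036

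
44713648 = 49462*904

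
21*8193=172053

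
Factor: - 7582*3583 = -27166306 = -  2^1*17^1*223^1*3583^1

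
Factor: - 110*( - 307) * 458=2^2*5^1 * 11^1*229^1*307^1 = 15466660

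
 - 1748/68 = - 26 + 5/17 = - 25.71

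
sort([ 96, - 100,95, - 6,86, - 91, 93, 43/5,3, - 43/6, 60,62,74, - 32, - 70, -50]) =[ - 100 ,  -  91, - 70,-50, - 32, - 43/6,- 6,3,43/5 , 60,62,74,86, 93,95, 96]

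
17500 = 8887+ 8613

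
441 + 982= 1423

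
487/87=487/87 = 5.60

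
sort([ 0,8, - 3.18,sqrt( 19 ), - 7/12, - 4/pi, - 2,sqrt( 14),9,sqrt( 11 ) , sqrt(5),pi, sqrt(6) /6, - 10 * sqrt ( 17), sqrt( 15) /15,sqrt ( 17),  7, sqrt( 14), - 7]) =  [ - 10*sqrt( 17), - 7,-3.18, - 2, - 4/pi , - 7/12,0,sqrt( 15 ) /15, sqrt(6 ) /6, sqrt( 5 ),pi , sqrt(11),sqrt( 14), sqrt( 14), sqrt( 17), sqrt(19 ),7,8,9] 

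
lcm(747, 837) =69471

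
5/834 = 5/834=0.01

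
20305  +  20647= 40952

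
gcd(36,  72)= 36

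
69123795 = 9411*7345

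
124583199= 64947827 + 59635372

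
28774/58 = 14387/29 = 496.10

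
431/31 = 13 + 28/31 = 13.90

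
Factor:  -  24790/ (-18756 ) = 2^ (  -  1 )*3^(- 2) *5^1*37^1*67^1*521^(-1 ) = 12395/9378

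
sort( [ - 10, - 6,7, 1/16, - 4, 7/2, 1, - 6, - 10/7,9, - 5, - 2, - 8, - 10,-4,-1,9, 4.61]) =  [ - 10, - 10, - 8, - 6, - 6,-5, - 4, - 4, - 2, - 10/7, - 1,1/16,1,7/2,4.61,7, 9, 9]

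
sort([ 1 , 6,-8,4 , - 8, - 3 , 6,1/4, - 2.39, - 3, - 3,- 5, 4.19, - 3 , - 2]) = [ -8, - 8, -5 , - 3,-3,-3, - 3, - 2.39, - 2,1/4 , 1 , 4,4.19, 6,6]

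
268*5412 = 1450416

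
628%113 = 63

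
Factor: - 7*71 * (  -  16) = 2^4 * 7^1*71^1 = 7952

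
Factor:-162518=-2^1*23^1*3533^1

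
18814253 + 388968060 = 407782313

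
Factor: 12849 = 3^1*4283^1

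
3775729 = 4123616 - 347887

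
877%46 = 3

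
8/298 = 4/149 = 0.03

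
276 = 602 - 326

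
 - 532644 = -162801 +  - 369843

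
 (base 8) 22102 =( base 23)hcd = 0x2442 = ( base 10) 9282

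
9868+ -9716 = 152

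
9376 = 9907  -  531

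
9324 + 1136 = 10460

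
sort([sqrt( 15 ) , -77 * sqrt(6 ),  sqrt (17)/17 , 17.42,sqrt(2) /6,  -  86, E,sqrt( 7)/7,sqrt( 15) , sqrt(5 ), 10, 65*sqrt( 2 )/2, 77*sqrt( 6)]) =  [ - 77*sqrt(6 ), - 86 , sqrt (2) /6,sqrt( 17 ) /17,sqrt( 7)/7, sqrt(5), E,sqrt( 15),sqrt ( 15),10,17.42 , 65*sqrt(2) /2,77*sqrt(6) ]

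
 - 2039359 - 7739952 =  - 9779311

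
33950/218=155 + 80/109 = 155.73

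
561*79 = 44319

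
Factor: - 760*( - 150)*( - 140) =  - 15960000=- 2^6 * 3^1*5^4 * 7^1*19^1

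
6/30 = 1/5 = 0.20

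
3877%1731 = 415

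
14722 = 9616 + 5106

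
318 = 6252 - 5934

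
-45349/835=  - 45349/835 = - 54.31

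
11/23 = 11/23 = 0.48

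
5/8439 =5/8439 = 0.00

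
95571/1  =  95571=95571.00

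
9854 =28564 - 18710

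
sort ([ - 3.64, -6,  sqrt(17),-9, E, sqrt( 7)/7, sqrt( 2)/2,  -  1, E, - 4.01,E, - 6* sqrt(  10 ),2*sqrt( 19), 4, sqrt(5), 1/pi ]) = [ - 6 * sqrt(10),- 9, -6, -4.01,  -  3.64,-1, 1/pi,sqrt(7)/7, sqrt( 2 )/2,sqrt( 5), E,E,E,4, sqrt( 17), 2*sqrt( 19)]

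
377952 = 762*496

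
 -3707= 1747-5454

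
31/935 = 31/935 = 0.03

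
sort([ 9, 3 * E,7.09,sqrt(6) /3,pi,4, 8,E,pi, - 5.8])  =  [ - 5.8, sqrt(6 )/3, E,pi,pi,4,7.09,8, 3*E,9] 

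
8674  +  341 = 9015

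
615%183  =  66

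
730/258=365/129=2.83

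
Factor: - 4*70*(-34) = 9520 = 2^4*5^1*7^1 * 17^1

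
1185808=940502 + 245306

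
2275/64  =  35+35/64 = 35.55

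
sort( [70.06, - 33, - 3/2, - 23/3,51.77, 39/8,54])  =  [-33, - 23/3, - 3/2, 39/8, 51.77, 54, 70.06]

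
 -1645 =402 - 2047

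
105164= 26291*4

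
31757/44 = 2887/4 = 721.75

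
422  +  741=1163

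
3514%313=71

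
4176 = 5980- 1804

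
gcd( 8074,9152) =22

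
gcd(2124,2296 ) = 4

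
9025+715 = 9740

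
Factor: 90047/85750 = 2^( - 1)*5^ ( - 3)*7^(  -  3) * 53^1*1699^1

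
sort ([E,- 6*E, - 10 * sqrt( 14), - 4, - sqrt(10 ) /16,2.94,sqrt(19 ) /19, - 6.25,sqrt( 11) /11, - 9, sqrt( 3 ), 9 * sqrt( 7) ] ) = [ - 10*sqrt( 14), - 6*E, - 9, -6.25, - 4, - sqrt( 10)/16, sqrt(19 )/19,sqrt ( 11 )/11,sqrt ( 3),E,2.94,9 * sqrt( 7 ) ] 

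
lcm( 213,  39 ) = 2769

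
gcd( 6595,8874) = 1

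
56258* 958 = 53895164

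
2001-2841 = -840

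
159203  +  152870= 312073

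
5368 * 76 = 407968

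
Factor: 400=2^4*5^2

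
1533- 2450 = -917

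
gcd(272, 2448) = 272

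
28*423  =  11844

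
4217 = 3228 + 989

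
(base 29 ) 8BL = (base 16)1b9c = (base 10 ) 7068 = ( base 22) ED6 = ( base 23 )d87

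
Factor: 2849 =7^1*11^1 * 37^1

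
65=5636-5571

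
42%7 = 0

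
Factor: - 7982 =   -  2^1*13^1*307^1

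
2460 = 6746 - 4286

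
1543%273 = 178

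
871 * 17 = 14807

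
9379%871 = 669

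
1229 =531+698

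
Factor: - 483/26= - 2^(-1)* 3^1 * 7^1*13^( - 1 )*23^1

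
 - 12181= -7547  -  4634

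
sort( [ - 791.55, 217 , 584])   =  [  -  791.55 , 217, 584]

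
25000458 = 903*27686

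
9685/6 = 9685/6  =  1614.17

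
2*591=1182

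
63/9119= 63/9119  =  0.01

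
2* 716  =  1432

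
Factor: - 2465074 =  -2^1*1232537^1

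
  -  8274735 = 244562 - 8519297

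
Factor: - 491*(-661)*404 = 131118604 = 2^2*101^1*491^1*661^1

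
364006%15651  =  4033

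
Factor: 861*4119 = 3^2*7^1*41^1*1373^1 = 3546459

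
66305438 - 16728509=49576929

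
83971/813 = 83971/813  =  103.29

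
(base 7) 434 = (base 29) 7i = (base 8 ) 335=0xdd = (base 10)221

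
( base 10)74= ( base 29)2g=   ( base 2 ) 1001010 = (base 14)54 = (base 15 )4E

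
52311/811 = 52311/811 = 64.50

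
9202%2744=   970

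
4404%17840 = 4404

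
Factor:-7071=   -  3^1 * 2357^1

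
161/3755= 161/3755 = 0.04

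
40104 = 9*4456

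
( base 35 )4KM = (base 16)15f6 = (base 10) 5622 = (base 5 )134442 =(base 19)FAH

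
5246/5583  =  5246/5583= 0.94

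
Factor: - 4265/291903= - 3^ (-1 )*5^1*853^1*97301^( - 1)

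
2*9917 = 19834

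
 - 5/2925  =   - 1 + 584/585 = - 0.00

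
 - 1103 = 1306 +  - 2409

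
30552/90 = 5092/15  =  339.47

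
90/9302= 45/4651 = 0.01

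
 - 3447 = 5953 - 9400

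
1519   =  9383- 7864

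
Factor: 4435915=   5^1*11^1*59^1*1367^1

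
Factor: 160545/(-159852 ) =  - 2^( - 2)*5^1*139^1*173^( - 1 ) = - 695/692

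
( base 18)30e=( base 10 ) 986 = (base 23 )1JK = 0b1111011010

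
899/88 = 899/88 = 10.22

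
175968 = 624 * 282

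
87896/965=91 + 81/965 = 91.08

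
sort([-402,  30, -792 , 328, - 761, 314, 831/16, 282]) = [ - 792, - 761,- 402, 30 , 831/16, 282, 314,328]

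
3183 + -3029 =154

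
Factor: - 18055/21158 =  - 2^(-1 )*5^1*23^1*71^( - 1)*149^( - 1 )*157^1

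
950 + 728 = 1678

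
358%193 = 165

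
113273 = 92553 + 20720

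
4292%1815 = 662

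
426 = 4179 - 3753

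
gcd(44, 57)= 1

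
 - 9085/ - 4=9085/4= 2271.25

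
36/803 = 36/803 = 0.04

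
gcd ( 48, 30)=6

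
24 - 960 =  - 936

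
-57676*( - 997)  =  57502972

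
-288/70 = -144/35  =  - 4.11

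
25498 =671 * 38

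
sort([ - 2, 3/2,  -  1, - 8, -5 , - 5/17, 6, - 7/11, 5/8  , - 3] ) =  [ - 8,-5,-3, - 2, - 1,-7/11, - 5/17, 5/8,3/2 , 6] 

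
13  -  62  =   - 49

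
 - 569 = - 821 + 252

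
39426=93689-54263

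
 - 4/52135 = -4/52135 = -0.00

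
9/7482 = 3/2494 = 0.00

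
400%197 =6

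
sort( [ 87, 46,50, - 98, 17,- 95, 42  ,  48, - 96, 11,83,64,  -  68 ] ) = [ - 98, - 96 , - 95,-68, 11,17,42,46,  48, 50,64 , 83,87]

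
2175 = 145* 15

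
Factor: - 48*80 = -2^8 * 3^1*5^1=-3840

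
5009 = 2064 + 2945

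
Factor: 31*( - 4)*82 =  - 10168 = -  2^3* 31^1*41^1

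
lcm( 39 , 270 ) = 3510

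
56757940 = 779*72860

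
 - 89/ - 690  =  89/690 = 0.13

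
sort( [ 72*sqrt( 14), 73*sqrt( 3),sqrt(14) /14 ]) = [ sqrt ( 14)/14, 73*sqrt( 3), 72*sqrt(14) ] 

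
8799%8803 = 8799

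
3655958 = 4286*853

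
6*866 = 5196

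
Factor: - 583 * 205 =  - 5^1*11^1 * 41^1*53^1 =- 119515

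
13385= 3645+9740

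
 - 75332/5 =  - 15067 + 3/5= -15066.40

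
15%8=7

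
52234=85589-33355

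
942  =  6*157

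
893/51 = 893/51= 17.51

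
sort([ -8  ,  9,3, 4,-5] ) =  [ - 8, - 5,3,4,9]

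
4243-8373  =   - 4130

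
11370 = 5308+6062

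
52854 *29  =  1532766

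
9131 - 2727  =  6404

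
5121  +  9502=14623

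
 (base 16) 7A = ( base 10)122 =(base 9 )145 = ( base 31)3T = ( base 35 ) 3H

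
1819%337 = 134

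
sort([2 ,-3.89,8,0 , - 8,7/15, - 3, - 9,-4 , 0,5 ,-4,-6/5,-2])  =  [ - 9, - 8, - 4 , - 4, -3.89, - 3, - 2, - 6/5,0, 0, 7/15, 2, 5, 8 ]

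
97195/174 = 558 + 103/174 = 558.59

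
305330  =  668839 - 363509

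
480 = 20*24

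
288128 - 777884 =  - 489756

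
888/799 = 1 + 89/799=1.11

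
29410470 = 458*64215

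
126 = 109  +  17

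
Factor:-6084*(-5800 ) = 2^5*3^2*5^2*13^2*29^1=35287200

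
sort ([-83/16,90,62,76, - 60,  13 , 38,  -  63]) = [ - 63,  -  60, - 83/16,13,38,62, 76, 90 ]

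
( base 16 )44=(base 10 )68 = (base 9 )75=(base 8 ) 104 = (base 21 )35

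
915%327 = 261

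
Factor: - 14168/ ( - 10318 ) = 2^2 * 23^1*67^ ( - 1) = 92/67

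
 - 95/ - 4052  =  95/4052 = 0.02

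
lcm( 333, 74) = 666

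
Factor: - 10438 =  - 2^1*17^1*307^1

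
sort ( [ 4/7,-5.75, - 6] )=[ - 6, - 5.75,4/7 ]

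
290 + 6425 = 6715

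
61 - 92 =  - 31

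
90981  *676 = 61503156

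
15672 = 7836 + 7836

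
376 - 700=  -  324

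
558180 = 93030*6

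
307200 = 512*600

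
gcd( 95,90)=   5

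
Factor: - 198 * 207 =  - 2^1*3^4 *11^1*23^1= - 40986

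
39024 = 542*72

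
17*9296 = 158032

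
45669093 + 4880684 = 50549777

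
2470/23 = 107 + 9/23 = 107.39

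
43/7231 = 43/7231 = 0.01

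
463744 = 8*57968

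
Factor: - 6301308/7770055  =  -2^2*3^1*5^( - 1 )*13^1*31^1*661^(-1)*1303^1*2351^ ( -1 )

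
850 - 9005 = -8155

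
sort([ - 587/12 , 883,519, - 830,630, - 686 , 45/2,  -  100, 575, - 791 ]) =[ - 830  , - 791, - 686, - 100, - 587/12, 45/2, 519, 575,630,883]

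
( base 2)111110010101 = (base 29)4lg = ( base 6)30245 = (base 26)5NB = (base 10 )3989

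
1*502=502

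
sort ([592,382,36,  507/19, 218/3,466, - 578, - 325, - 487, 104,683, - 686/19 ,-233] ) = [ - 578, - 487 , - 325  , - 233, - 686/19, 507/19 , 36, 218/3 , 104,382,466, 592,683 ]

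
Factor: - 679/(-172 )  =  2^( - 2)*7^1*43^( - 1 )*97^1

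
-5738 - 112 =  - 5850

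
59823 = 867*69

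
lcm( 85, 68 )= 340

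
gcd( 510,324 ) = 6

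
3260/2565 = 1 + 139/513  =  1.27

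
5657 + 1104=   6761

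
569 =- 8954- - 9523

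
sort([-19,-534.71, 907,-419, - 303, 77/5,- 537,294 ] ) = [-537 , - 534.71,-419, - 303, - 19 , 77/5, 294, 907] 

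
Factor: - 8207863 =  - 79^1*107^1*971^1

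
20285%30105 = 20285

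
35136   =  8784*4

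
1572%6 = 0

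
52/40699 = 52/40699 = 0.00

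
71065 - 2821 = 68244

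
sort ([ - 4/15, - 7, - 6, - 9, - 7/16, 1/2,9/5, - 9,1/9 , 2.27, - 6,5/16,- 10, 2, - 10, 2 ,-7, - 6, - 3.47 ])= [  -  10, - 10, - 9,-9,  -  7 , - 7, -6, - 6, - 6,-3.47, - 7/16, - 4/15, 1/9, 5/16,1/2,9/5, 2,2,2.27]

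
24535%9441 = 5653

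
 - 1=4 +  - 5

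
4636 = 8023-3387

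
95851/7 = 13693 = 13693.00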